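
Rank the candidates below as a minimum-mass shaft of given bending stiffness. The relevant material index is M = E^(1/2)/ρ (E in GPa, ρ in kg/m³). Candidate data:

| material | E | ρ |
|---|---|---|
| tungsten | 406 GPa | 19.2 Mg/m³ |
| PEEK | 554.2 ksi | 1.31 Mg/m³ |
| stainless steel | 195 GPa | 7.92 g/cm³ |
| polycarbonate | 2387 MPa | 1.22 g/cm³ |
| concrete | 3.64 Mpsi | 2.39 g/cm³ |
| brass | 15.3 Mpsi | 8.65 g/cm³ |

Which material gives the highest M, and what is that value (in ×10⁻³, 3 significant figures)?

concrete, M = 2.10×10⁻³

In SI units:
  tungsten: E = 406.0 GPa, ρ = 19200 kg/m³
  PEEK: E = 3.821 GPa, ρ = 1310 kg/m³
  stainless steel: E = 195.0 GPa, ρ = 7920 kg/m³
  polycarbonate: E = 2.387 GPa, ρ = 1220 kg/m³
  concrete: E = 25.10 GPa, ρ = 2390 kg/m³
  brass: E = 105.5 GPa, ρ = 8650 kg/m³
  concrete: M = 2.10×10⁻³
  stainless steel: M = 1.76×10⁻³
  PEEK: M = 1.49×10⁻³
  polycarbonate: M = 1.27×10⁻³
  brass: M = 1.19×10⁻³
  tungsten: M = 1.05×10⁻³
Concrete ranks first.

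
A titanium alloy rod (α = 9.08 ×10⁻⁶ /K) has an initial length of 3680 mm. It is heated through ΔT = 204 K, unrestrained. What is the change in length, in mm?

ΔL = α·L₀·ΔT = 9.08×10⁻⁶ × 3680 mm × 204.0 K = 6.82 mm.

6.82 mm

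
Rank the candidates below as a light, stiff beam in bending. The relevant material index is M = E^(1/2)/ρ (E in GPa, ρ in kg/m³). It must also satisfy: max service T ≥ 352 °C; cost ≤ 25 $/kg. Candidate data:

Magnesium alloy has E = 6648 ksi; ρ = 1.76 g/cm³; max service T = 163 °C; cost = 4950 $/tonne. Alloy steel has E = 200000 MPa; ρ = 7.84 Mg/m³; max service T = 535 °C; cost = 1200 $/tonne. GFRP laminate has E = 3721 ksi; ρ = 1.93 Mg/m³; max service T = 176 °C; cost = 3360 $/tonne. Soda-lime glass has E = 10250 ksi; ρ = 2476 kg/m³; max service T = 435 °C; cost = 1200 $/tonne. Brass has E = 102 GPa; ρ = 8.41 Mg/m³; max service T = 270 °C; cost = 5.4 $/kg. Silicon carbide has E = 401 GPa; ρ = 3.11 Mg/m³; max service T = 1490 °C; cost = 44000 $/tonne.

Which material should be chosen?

Screen on constraints: max service T ≥ 352 °C; cost ≤ 25 $/kg. Survivors: alloy steel, soda-lime glass.
Convert each candidate to consistent units, then evaluate M:
  alloy steel: E = 200.0 GPa, ρ = 7840 kg/m³
  soda-lime glass: E = 70.67 GPa, ρ = 2476 kg/m³
  soda-lime glass: M = 3.40×10⁻³
  alloy steel: M = 1.80×10⁻³
The maximum is for soda-lime glass.

soda-lime glass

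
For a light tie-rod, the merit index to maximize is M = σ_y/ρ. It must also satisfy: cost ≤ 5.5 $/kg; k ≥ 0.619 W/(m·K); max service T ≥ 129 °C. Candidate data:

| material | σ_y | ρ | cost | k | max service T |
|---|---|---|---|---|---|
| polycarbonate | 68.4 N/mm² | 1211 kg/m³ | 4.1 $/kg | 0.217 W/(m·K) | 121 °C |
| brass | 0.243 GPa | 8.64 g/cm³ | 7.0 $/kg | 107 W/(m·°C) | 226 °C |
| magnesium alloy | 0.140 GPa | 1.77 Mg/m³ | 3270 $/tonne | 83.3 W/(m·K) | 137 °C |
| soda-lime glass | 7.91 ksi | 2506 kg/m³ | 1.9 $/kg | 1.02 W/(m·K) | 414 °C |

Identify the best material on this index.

Screen on constraints: cost ≤ 5.5 $/kg; k ≥ 0.619 W/(m·K); max service T ≥ 129 °C. Survivors: magnesium alloy, soda-lime glass.
Putting every candidate on a common basis:
  magnesium alloy: σ_y = 140.0 MPa, ρ = 1770 kg/m³
  soda-lime glass: σ_y = 54.54 MPa, ρ = 2506 kg/m³
  magnesium alloy: M = 79.1 kN·m/kg
  soda-lime glass: M = 21.8 kN·m/kg
Magnesium alloy has the largest M.

magnesium alloy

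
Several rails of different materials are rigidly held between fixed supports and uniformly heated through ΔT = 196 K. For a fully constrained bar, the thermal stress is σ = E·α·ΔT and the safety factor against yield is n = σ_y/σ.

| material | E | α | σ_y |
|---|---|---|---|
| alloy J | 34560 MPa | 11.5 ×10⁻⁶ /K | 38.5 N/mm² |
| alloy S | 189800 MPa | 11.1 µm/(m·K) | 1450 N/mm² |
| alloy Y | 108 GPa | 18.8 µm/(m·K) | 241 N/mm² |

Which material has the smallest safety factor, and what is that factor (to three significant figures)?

alloy J, n = 0.494

Per material, after unit conversion:
  alloy J: E = 34.56, α = 11.5, σ_y = 38.50 → σ = 77.9 MPa, n = 0.494
  alloy S: E = 189.8, α = 11.1, σ_y = 1450 → σ = 413 MPa, n = 3.51
  alloy Y: E = 108.0, α = 18.8, σ_y = 241.0 → σ = 398 MPa, n = 0.606
The minimum is alloy J at n = 0.494.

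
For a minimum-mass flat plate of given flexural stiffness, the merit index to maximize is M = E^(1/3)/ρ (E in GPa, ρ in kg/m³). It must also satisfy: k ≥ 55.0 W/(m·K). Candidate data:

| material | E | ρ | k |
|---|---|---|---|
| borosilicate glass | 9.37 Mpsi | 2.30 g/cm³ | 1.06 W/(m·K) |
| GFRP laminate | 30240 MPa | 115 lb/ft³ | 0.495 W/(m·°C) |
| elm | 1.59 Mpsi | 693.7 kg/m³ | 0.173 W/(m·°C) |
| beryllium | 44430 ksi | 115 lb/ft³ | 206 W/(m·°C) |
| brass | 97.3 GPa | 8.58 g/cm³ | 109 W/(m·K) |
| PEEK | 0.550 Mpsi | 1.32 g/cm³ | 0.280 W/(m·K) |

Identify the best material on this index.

beryllium

Screen on constraints: k ≥ 55.0 W/(m·K). Survivors: beryllium, brass.
After converting to SI:
  beryllium: E = 306.3 GPa, ρ = 1842 kg/m³
  brass: E = 97.30 GPa, ρ = 8580 kg/m³
  beryllium: M = 3.66×10⁻³
  brass: M = 0.536×10⁻³
Beryllium ranks first.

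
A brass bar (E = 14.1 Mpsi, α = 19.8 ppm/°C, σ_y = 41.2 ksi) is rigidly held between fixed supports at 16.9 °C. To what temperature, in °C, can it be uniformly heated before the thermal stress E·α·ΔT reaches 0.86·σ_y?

144 °C

E = 14.1 Mpsi = 97.22 GPa.
σ_y = 41.2 ksi = 284.1 MPa.
E·α·ΔT = 244.3 MPa ⇒ ΔT = 244.3 / (97.22×10³ × 19.8×10⁻⁶) = 126.9 K.
T = 16.9 + 126.9 = 143.8 °C.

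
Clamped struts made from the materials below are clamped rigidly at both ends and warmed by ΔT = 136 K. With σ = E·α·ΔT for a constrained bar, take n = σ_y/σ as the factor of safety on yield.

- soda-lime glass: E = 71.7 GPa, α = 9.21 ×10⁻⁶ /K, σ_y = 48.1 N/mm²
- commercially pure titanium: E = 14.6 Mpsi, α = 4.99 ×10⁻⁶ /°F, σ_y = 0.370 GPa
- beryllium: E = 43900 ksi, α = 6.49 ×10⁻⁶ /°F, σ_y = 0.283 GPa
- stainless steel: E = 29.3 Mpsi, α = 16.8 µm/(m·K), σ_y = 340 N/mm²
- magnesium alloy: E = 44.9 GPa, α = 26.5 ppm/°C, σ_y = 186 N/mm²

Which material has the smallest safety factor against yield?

soda-lime glass

With everything in SI (GPa, ×10⁻⁶/K, MPa):
  soda-lime glass: E = 71.70, α = 9.21, σ_y = 48.10 → σ = 89.8 MPa, n = 0.536
  commercially pure titanium: E = 100.7, α = 8.98, σ_y = 370.0 → σ = 123 MPa, n = 3.01
  beryllium: E = 302.7, α = 11.7, σ_y = 283.0 → σ = 481 MPa, n = 0.589
  stainless steel: E = 202.0, α = 16.8, σ_y = 340.0 → σ = 462 MPa, n = 0.737
  magnesium alloy: E = 44.90, α = 26.5, σ_y = 186.0 → σ = 162 MPa, n = 1.15
Smallest n: soda-lime glass with n = 0.536.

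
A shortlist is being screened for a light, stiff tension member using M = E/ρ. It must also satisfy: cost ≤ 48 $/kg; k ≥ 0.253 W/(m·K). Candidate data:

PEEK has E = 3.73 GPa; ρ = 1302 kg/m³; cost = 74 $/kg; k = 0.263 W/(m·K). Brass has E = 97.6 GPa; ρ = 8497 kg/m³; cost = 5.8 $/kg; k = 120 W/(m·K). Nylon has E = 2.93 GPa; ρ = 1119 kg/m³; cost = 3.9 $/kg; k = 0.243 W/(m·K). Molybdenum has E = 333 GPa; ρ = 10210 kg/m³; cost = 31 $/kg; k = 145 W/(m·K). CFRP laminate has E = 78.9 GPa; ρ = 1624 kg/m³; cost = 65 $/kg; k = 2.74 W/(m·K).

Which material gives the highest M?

molybdenum

Screen on constraints: cost ≤ 48 $/kg; k ≥ 0.253 W/(m·K). Survivors: brass, molybdenum.
Evaluate M for each candidate:
  molybdenum: M = 32.6 MN·m/kg
  brass: M = 11.5 MN·m/kg
Highest index: molybdenum.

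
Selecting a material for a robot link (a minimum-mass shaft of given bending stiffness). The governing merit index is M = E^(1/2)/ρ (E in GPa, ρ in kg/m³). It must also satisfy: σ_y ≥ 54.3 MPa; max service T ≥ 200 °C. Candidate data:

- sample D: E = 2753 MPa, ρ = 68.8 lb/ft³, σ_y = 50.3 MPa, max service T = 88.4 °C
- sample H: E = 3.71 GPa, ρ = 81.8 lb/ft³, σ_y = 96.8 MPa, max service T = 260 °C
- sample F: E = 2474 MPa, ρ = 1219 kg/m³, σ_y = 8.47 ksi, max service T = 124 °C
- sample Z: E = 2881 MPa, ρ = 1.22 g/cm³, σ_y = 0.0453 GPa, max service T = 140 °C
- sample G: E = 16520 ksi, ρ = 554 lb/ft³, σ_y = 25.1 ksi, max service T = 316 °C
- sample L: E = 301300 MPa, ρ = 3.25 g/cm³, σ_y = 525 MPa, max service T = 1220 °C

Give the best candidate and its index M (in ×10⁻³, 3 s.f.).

Screen on constraints: σ_y ≥ 54.3 MPa; max service T ≥ 200 °C. Survivors: sample H, sample G, sample L.
In SI units:
  sample H: E = 3.710 GPa, ρ = 1310 kg/m³
  sample G: E = 113.9 GPa, ρ = 8874 kg/m³
  sample L: E = 301.3 GPa, ρ = 3250 kg/m³
  sample L: M = 5.34×10⁻³
  sample H: M = 1.47×10⁻³
  sample G: M = 1.20×10⁻³
Sample L ranks first.

sample L, M = 5.34×10⁻³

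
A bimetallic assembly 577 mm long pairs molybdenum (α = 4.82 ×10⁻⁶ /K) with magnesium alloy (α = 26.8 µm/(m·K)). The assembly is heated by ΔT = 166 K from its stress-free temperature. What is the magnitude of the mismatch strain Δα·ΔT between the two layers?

Δα = |4.82 − 26.8|×10⁻⁶/K = 22.0×10⁻⁶/K.
Mismatch strain = Δα·ΔT = 22.0×10⁻⁶ × 166.0 = 3.65×10⁻³.

3.65×10⁻³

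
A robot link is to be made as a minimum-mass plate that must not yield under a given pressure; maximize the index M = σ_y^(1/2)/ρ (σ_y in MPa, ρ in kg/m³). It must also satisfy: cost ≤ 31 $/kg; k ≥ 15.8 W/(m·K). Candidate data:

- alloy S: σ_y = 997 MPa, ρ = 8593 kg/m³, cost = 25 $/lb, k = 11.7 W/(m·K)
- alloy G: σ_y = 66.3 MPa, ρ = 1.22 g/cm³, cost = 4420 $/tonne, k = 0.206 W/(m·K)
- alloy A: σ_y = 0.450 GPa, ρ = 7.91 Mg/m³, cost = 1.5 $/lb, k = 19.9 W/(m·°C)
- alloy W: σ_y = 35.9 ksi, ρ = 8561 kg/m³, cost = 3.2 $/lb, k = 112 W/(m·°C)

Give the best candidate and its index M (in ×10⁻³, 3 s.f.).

alloy A, M = 2.68×10⁻³

Screen on constraints: cost ≤ 31 $/kg; k ≥ 15.8 W/(m·K). Survivors: alloy A, alloy W.
Convert each candidate to consistent units, then evaluate M:
  alloy A: σ_y = 450.0 MPa, ρ = 7910 kg/m³
  alloy W: σ_y = 247.5 MPa, ρ = 8561 kg/m³
  alloy A: M = 2.68×10⁻³
  alloy W: M = 1.84×10⁻³
Alloy A has the largest M.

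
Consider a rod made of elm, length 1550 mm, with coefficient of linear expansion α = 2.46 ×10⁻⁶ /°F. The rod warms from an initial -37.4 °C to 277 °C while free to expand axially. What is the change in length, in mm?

Convert α: 2.46×10⁻⁶/°F × (9/5) = 4.43×10⁻⁶/K.
ΔT = 277 − (-37.4) = 314.4 K.
ΔL = α·L₀·ΔT = 4.43×10⁻⁶ × 1550 mm × 314.4 K = 2.16 mm.

2.16 mm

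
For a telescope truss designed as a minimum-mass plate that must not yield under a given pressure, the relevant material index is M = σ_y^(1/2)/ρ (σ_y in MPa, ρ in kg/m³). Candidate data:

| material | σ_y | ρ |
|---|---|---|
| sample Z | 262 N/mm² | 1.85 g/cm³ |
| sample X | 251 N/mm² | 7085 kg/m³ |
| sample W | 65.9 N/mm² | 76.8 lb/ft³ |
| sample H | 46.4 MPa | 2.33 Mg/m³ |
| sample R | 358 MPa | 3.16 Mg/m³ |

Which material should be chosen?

sample Z

Convert each candidate to consistent units, then evaluate M:
  sample Z: σ_y = 262.0 MPa, ρ = 1850 kg/m³
  sample X: σ_y = 251.0 MPa, ρ = 7085 kg/m³
  sample W: σ_y = 65.90 MPa, ρ = 1230 kg/m³
  sample H: σ_y = 46.40 MPa, ρ = 2330 kg/m³
  sample R: σ_y = 358.0 MPa, ρ = 3160 kg/m³
  sample Z: M = 8.75×10⁻³
  sample W: M = 6.60×10⁻³
  sample R: M = 5.99×10⁻³
  sample H: M = 2.92×10⁻³
  sample X: M = 2.24×10⁻³
Sample Z has the largest M.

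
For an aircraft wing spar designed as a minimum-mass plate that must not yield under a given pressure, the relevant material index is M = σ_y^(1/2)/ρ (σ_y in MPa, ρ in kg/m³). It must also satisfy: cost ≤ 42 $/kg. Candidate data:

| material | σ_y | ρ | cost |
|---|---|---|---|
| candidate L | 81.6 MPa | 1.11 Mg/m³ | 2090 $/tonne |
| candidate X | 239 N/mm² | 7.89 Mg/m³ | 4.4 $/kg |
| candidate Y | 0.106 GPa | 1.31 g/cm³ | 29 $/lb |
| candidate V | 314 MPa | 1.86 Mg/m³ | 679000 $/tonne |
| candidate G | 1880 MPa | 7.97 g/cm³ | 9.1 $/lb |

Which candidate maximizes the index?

candidate L

Screen on constraints: cost ≤ 42 $/kg. Survivors: candidate L, candidate X, candidate G.
In SI units:
  candidate L: σ_y = 81.60 MPa, ρ = 1110 kg/m³
  candidate X: σ_y = 239.0 MPa, ρ = 7890 kg/m³
  candidate G: σ_y = 1880 MPa, ρ = 7970 kg/m³
  candidate L: M = 8.14×10⁻³
  candidate G: M = 5.44×10⁻³
  candidate X: M = 1.96×10⁻³
The maximum is for candidate L.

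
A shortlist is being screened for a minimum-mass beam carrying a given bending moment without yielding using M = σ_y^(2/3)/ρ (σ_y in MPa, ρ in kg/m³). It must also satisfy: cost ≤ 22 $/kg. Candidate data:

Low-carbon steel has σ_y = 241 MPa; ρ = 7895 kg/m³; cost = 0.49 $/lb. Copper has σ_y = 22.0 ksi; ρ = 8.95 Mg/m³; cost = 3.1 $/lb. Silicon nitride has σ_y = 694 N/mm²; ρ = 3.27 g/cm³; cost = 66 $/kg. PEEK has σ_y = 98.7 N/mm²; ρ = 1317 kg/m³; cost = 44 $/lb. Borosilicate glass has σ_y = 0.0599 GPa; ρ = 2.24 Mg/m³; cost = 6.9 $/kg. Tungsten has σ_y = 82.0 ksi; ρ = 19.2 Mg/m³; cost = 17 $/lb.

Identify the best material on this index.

borosilicate glass

Screen on constraints: cost ≤ 22 $/kg. Survivors: low-carbon steel, copper, borosilicate glass.
In SI units:
  low-carbon steel: σ_y = 241.0 MPa, ρ = 7895 kg/m³
  copper: σ_y = 151.7 MPa, ρ = 8950 kg/m³
  borosilicate glass: σ_y = 59.90 MPa, ρ = 2240 kg/m³
  borosilicate glass: M = 6.83×10⁻³
  low-carbon steel: M = 4.91×10⁻³
  copper: M = 3.18×10⁻³
The maximum is for borosilicate glass.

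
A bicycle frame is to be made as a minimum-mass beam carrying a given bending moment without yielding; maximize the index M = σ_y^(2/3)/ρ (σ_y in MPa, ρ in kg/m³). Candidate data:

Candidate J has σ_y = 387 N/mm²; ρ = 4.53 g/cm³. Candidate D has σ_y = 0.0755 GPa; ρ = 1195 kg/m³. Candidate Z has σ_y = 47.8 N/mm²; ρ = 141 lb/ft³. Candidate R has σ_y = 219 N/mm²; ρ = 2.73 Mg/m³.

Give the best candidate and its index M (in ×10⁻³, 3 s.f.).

candidate D, M = 14.9×10⁻³

Convert each candidate to consistent units, then evaluate M:
  candidate J: σ_y = 387.0 MPa, ρ = 4530 kg/m³
  candidate D: σ_y = 75.50 MPa, ρ = 1195 kg/m³
  candidate Z: σ_y = 47.80 MPa, ρ = 2259 kg/m³
  candidate R: σ_y = 219.0 MPa, ρ = 2730 kg/m³
  candidate D: M = 14.9×10⁻³
  candidate R: M = 13.3×10⁻³
  candidate J: M = 11.7×10⁻³
  candidate Z: M = 5.83×10⁻³
Candidate D ranks first.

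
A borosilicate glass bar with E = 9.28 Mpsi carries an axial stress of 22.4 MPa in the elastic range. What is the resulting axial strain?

E = 9.28 Mpsi = 63.98 GPa = 63980 MPa.
ε = σ/E = 22.4 / 63980 = 3.50×10⁻⁴.

3.50×10⁻⁴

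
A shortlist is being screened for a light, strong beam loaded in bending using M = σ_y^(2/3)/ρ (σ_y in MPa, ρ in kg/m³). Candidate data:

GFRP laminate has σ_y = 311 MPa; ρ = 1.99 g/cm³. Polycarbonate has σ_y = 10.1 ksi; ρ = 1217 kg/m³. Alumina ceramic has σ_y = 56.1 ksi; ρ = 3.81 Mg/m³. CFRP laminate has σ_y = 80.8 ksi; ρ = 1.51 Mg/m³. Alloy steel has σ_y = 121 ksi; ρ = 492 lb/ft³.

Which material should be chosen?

Putting every candidate on a common basis:
  GFRP laminate: σ_y = 311.0 MPa, ρ = 1990 kg/m³
  polycarbonate: σ_y = 69.64 MPa, ρ = 1217 kg/m³
  alumina ceramic: σ_y = 386.8 MPa, ρ = 3810 kg/m³
  CFRP laminate: σ_y = 557.1 MPa, ρ = 1510 kg/m³
  alloy steel: σ_y = 834.3 MPa, ρ = 7881 kg/m³
  CFRP laminate: M = 44.8×10⁻³
  GFRP laminate: M = 23.1×10⁻³
  alumina ceramic: M = 13.9×10⁻³
  polycarbonate: M = 13.9×10⁻³
  alloy steel: M = 11.2×10⁻³
CFRP laminate has the largest M.

CFRP laminate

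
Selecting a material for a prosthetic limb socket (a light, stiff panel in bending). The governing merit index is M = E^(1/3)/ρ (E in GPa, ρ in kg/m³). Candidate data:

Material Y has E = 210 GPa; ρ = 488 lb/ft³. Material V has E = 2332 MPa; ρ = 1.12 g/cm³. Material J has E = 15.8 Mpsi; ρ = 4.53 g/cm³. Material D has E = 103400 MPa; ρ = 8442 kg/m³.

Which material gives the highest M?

material V

Putting every candidate on a common basis:
  material Y: E = 210.0 GPa, ρ = 7817 kg/m³
  material V: E = 2.332 GPa, ρ = 1120 kg/m³
  material J: E = 108.9 GPa, ρ = 4530 kg/m³
  material D: E = 103.4 GPa, ρ = 8442 kg/m³
  material V: M = 1.18×10⁻³
  material J: M = 1.05×10⁻³
  material Y: M = 0.760×10⁻³
  material D: M = 0.556×10⁻³
Material V has the largest M.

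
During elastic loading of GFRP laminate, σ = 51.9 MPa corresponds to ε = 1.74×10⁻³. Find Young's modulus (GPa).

29.8 GPa

E = σ/ε = 51.9 MPa / 1.74×10⁻³ = 29830 MPa = 29.8 GPa.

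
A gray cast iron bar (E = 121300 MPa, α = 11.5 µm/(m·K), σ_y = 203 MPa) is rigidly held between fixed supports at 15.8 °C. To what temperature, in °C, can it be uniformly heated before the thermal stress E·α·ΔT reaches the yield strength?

161 °C

E = 121300 MPa = 121.3 GPa.
E·α·ΔT = 203.0 MPa ⇒ ΔT = 203.0 / (121.3×10³ × 11.5×10⁻⁶) = 145.5 K.
T = 15.8 + 145.5 = 161.3 °C.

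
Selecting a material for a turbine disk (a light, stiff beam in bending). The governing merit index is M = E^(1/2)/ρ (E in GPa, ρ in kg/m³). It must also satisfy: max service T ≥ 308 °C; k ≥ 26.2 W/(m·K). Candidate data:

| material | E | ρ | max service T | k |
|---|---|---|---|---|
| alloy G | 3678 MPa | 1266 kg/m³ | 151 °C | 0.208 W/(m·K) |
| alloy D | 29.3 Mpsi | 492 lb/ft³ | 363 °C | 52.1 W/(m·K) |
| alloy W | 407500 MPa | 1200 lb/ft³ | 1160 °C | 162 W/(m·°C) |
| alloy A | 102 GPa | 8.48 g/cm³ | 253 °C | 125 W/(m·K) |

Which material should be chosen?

Screen on constraints: max service T ≥ 308 °C; k ≥ 26.2 W/(m·K). Survivors: alloy D, alloy W.
After converting to SI:
  alloy D: E = 202.0 GPa, ρ = 7881 kg/m³
  alloy W: E = 407.5 GPa, ρ = 19220 kg/m³
  alloy D: M = 1.80×10⁻³
  alloy W: M = 1.05×10⁻³
Alloy D has the largest M.

alloy D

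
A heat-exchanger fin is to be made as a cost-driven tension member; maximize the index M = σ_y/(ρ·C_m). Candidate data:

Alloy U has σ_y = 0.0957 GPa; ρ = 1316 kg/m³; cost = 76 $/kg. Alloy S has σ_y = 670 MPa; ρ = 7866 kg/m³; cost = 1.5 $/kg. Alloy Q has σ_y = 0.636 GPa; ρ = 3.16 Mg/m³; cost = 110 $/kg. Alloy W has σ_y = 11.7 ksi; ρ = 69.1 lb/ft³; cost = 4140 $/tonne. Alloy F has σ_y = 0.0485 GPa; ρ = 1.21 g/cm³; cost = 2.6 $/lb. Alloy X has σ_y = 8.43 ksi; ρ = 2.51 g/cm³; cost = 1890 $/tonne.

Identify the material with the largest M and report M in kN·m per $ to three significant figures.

alloy S, M = 56.8 kN·m per $

After converting to SI:
  alloy U: σ_y = 95.70 MPa, ρ = 1316 kg/m³, cost = 76.00 $/kg
  alloy S: σ_y = 670.0 MPa, ρ = 7866 kg/m³, cost = 1.500 $/kg
  alloy Q: σ_y = 636.0 MPa, ρ = 3160 kg/m³, cost = 110.0 $/kg
  alloy W: σ_y = 80.67 MPa, ρ = 1107 kg/m³, cost = 4.140 $/kg
  alloy F: σ_y = 48.50 MPa, ρ = 1210 kg/m³, cost = 5.732 $/kg
  alloy X: σ_y = 58.12 MPa, ρ = 2510 kg/m³, cost = 1.890 $/kg
  alloy S: M = 56.8 kN·m per $
  alloy W: M = 17.6 kN·m per $
  alloy X: M = 12.3 kN·m per $
  alloy F: M = 6.99 kN·m per $
  alloy Q: M = 1.83 kN·m per $
  alloy U: M = 0.957 kN·m per $
Alloy S ranks first.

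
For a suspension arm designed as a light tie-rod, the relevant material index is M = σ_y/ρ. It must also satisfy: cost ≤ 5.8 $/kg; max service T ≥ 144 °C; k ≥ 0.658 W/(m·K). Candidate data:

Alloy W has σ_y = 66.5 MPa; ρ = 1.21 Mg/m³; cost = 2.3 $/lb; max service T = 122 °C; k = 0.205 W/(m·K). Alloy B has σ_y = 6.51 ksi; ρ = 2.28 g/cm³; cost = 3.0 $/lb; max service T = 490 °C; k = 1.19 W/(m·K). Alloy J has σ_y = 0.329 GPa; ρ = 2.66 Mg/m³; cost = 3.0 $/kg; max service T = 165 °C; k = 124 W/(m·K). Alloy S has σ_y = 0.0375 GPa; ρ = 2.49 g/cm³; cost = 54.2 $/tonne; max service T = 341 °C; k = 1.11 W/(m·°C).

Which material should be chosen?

alloy J

Screen on constraints: cost ≤ 5.8 $/kg; max service T ≥ 144 °C; k ≥ 0.658 W/(m·K). Survivors: alloy J, alloy S.
Normalizing units and computing the index:
  alloy J: σ_y = 329.0 MPa, ρ = 2660 kg/m³
  alloy S: σ_y = 37.50 MPa, ρ = 2490 kg/m³
  alloy J: M = 124 kN·m/kg
  alloy S: M = 15.1 kN·m/kg
Highest index: alloy J.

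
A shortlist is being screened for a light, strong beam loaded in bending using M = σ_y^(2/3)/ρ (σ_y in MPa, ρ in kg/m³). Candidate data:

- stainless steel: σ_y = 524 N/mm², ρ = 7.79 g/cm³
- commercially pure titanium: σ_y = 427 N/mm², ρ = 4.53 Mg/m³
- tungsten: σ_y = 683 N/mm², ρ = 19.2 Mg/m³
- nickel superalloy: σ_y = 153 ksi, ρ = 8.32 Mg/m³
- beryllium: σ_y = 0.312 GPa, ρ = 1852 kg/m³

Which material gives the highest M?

Convert each candidate to consistent units, then evaluate M:
  stainless steel: σ_y = 524.0 MPa, ρ = 7790 kg/m³
  commercially pure titanium: σ_y = 427.0 MPa, ρ = 4530 kg/m³
  tungsten: σ_y = 683.0 MPa, ρ = 19200 kg/m³
  nickel superalloy: σ_y = 1055 MPa, ρ = 8320 kg/m³
  beryllium: σ_y = 312.0 MPa, ρ = 1852 kg/m³
  beryllium: M = 24.8×10⁻³
  commercially pure titanium: M = 12.5×10⁻³
  nickel superalloy: M = 12.5×10⁻³
  stainless steel: M = 8.34×10⁻³
  tungsten: M = 4.04×10⁻³
Beryllium has the largest M.

beryllium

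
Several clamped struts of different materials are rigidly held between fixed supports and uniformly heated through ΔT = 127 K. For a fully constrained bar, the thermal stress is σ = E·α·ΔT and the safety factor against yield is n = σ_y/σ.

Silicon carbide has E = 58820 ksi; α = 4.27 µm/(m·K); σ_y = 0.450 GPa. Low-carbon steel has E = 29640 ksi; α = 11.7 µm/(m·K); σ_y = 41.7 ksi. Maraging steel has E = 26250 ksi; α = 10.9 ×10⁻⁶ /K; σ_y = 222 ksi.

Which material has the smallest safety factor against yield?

In consistent units (E in GPa, α in ×10⁻⁶/K, σ_y in MPa):
  silicon carbide: E = 405.5, α = 4.27, σ_y = 450.0 → σ = 220 MPa, n = 2.05
  low-carbon steel: E = 204.4, α = 11.7, σ_y = 287.5 → σ = 304 MPa, n = 0.947
  maraging steel: E = 181.0, α = 10.9, σ_y = 1531 → σ = 251 MPa, n = 6.11
The minimum is low-carbon steel at n = 0.947.

low-carbon steel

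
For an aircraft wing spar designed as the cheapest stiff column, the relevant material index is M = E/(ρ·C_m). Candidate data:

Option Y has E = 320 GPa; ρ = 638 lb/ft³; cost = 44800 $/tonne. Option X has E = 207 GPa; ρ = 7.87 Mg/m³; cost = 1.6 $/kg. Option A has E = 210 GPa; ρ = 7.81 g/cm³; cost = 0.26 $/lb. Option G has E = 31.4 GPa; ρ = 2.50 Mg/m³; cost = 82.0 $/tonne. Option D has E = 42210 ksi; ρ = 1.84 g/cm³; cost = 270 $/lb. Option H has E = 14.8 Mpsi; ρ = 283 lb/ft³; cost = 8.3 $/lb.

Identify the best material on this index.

option G

In SI units:
  option Y: E = 320.0 GPa, ρ = 10220 kg/m³, cost = 44.80 $/kg
  option X: E = 207.0 GPa, ρ = 7870 kg/m³, cost = 1.600 $/kg
  option A: E = 210.0 GPa, ρ = 7810 kg/m³, cost = 0.5732 $/kg
  option G: E = 31.40 GPa, ρ = 2500 kg/m³, cost = 0.08200 $/kg
  option D: E = 291.0 GPa, ρ = 1840 kg/m³, cost = 595.2 $/kg
  option H: E = 102.0 GPa, ρ = 4533 kg/m³, cost = 18.30 $/kg
  option G: M = 153 MN·m per $
  option A: M = 46.9 MN·m per $
  option X: M = 16.4 MN·m per $
  option H: M = 1.23 MN·m per $
  option Y: M = 0.699 MN·m per $
  option D: M = 0.266 MN·m per $
Option G has the largest M.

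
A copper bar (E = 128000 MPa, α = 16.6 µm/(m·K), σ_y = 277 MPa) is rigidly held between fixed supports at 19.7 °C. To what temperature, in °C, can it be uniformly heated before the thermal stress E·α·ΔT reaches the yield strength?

150 °C

E = 128000 MPa = 128.0 GPa.
E·α·ΔT = 277.0 MPa ⇒ ΔT = 277.0 / (128.0×10³ × 16.6×10⁻⁶) = 130.4 K.
T = 19.7 + 130.4 = 150.1 °C.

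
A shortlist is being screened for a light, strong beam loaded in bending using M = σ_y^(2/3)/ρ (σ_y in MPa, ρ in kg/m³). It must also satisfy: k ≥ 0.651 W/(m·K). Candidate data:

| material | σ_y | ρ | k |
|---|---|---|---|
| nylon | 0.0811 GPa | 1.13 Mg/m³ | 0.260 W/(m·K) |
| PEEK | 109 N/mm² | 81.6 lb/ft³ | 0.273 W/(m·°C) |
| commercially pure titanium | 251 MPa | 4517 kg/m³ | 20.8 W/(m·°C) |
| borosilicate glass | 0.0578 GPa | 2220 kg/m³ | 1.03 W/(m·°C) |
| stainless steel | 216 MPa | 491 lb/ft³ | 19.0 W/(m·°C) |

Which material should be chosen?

Screen on constraints: k ≥ 0.651 W/(m·K). Survivors: commercially pure titanium, borosilicate glass, stainless steel.
In SI units:
  commercially pure titanium: σ_y = 251.0 MPa, ρ = 4517 kg/m³
  borosilicate glass: σ_y = 57.80 MPa, ρ = 2220 kg/m³
  stainless steel: σ_y = 216.0 MPa, ρ = 7865 kg/m³
  commercially pure titanium: M = 8.81×10⁻³
  borosilicate glass: M = 6.73×10⁻³
  stainless steel: M = 4.58×10⁻³
The maximum is for commercially pure titanium.

commercially pure titanium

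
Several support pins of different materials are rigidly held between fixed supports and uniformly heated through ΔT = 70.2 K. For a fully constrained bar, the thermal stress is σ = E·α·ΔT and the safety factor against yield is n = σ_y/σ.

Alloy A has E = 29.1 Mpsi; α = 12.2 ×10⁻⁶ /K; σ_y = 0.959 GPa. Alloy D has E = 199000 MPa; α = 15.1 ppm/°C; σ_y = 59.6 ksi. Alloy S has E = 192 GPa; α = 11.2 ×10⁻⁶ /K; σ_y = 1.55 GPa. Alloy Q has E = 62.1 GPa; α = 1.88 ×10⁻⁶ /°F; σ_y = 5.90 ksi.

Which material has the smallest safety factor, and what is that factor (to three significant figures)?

alloy D, n = 1.95

In consistent units (E in GPa, α in ×10⁻⁶/K, σ_y in MPa):
  alloy A: E = 200.6, α = 12.2, σ_y = 959.0 → σ = 172 MPa, n = 5.58
  alloy D: E = 199.0, α = 15.1, σ_y = 410.9 → σ = 211 MPa, n = 1.95
  alloy S: E = 192.0, α = 11.2, σ_y = 1550 → σ = 151 MPa, n = 10.3
  alloy Q: E = 62.10, α = 3.38, σ_y = 40.68 → σ = 14.8 MPa, n = 2.76
Smallest n: alloy D with n = 1.95.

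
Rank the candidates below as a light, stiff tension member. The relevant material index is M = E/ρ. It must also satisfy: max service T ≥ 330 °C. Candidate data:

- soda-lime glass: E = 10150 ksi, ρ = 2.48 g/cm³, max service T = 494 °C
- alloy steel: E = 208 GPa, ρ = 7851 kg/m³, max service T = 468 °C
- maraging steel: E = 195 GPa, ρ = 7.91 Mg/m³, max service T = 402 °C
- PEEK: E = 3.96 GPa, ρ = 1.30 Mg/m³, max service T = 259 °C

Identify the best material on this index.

Screen on constraints: max service T ≥ 330 °C. Survivors: soda-lime glass, alloy steel, maraging steel.
Normalizing units and computing the index:
  soda-lime glass: E = 69.98 GPa, ρ = 2480 kg/m³
  alloy steel: E = 208.0 GPa, ρ = 7851 kg/m³
  maraging steel: E = 195.0 GPa, ρ = 7910 kg/m³
  soda-lime glass: M = 28.2 MN·m/kg
  alloy steel: M = 26.5 MN·m/kg
  maraging steel: M = 24.7 MN·m/kg
Soda-lime glass ranks first.

soda-lime glass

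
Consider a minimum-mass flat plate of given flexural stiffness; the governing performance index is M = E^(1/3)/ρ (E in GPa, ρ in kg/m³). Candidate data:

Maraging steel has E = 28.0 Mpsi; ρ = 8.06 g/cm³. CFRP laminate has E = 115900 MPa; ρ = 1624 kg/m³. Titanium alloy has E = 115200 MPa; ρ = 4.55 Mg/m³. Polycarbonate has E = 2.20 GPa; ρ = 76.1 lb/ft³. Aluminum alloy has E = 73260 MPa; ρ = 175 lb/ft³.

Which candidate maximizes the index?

Convert each candidate to consistent units, then evaluate M:
  maraging steel: E = 193.1 GPa, ρ = 8060 kg/m³
  CFRP laminate: E = 115.9 GPa, ρ = 1624 kg/m³
  titanium alloy: E = 115.2 GPa, ρ = 4550 kg/m³
  polycarbonate: E = 2.200 GPa, ρ = 1219 kg/m³
  aluminum alloy: E = 73.26 GPa, ρ = 2803 kg/m³
  CFRP laminate: M = 3.00×10⁻³
  aluminum alloy: M = 1.49×10⁻³
  titanium alloy: M = 1.07×10⁻³
  polycarbonate: M = 1.07×10⁻³
  maraging steel: M = 0.717×10⁻³
The maximum is for CFRP laminate.

CFRP laminate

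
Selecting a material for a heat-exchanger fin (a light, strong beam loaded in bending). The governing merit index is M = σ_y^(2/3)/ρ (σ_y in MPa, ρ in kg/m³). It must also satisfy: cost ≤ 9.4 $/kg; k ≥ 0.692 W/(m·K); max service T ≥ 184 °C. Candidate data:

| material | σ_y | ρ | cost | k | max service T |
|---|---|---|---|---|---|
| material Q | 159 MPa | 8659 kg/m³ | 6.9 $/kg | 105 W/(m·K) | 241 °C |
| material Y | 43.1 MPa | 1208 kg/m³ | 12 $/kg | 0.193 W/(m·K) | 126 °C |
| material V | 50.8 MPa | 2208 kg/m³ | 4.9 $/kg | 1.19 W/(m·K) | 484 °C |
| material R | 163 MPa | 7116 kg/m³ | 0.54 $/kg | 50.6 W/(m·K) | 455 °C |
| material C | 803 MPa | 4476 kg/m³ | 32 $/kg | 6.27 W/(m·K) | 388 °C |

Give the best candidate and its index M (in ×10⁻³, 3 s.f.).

Screen on constraints: cost ≤ 9.4 $/kg; k ≥ 0.692 W/(m·K); max service T ≥ 184 °C. Survivors: material Q, material V, material R.
Computing M directly (units already consistent):
  material V: M = 6.21×10⁻³
  material R: M = 4.19×10⁻³
  material Q: M = 3.39×10⁻³
Material V has the largest M.

material V, M = 6.21×10⁻³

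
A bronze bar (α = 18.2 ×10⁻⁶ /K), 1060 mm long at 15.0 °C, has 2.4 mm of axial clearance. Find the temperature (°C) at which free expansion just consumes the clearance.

α·L₀·ΔT = 2.4 mm ⇒ ΔT = 2.4 / (18.2×10⁻⁶ × 1060.0) = 124.4 K.
T = 15.0 + 124.4 = 139.4 °C.

139 °C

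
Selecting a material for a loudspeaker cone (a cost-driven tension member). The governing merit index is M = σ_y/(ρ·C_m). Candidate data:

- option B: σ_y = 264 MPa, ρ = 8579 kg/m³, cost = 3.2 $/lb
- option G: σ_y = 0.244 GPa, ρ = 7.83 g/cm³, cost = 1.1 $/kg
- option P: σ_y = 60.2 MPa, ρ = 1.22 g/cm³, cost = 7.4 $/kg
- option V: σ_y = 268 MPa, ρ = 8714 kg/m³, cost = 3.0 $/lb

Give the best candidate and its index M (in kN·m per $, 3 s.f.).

option G, M = 28.3 kN·m per $

In SI units:
  option B: σ_y = 264.0 MPa, ρ = 8579 kg/m³, cost = 7.055 $/kg
  option G: σ_y = 244.0 MPa, ρ = 7830 kg/m³, cost = 1.100 $/kg
  option P: σ_y = 60.20 MPa, ρ = 1220 kg/m³, cost = 7.400 $/kg
  option V: σ_y = 268.0 MPa, ρ = 8714 kg/m³, cost = 6.614 $/kg
  option G: M = 28.3 kN·m per $
  option P: M = 6.67 kN·m per $
  option V: M = 4.65 kN·m per $
  option B: M = 4.36 kN·m per $
The maximum is for option G.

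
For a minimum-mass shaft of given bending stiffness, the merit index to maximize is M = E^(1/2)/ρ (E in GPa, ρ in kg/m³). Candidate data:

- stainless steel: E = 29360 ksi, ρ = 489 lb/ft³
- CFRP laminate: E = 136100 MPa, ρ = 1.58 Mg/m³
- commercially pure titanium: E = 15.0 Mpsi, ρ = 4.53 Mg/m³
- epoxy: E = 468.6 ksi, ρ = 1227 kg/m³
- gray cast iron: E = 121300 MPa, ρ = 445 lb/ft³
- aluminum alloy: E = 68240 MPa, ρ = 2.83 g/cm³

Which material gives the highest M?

Normalizing units and computing the index:
  stainless steel: E = 202.4 GPa, ρ = 7833 kg/m³
  CFRP laminate: E = 136.1 GPa, ρ = 1580 kg/m³
  commercially pure titanium: E = 103.4 GPa, ρ = 4530 kg/m³
  epoxy: E = 3.231 GPa, ρ = 1227 kg/m³
  gray cast iron: E = 121.3 GPa, ρ = 7128 kg/m³
  aluminum alloy: E = 68.24 GPa, ρ = 2830 kg/m³
  CFRP laminate: M = 7.38×10⁻³
  aluminum alloy: M = 2.92×10⁻³
  commercially pure titanium: M = 2.24×10⁻³
  stainless steel: M = 1.82×10⁻³
  gray cast iron: M = 1.55×10⁻³
  epoxy: M = 1.46×10⁻³
Highest index: CFRP laminate.

CFRP laminate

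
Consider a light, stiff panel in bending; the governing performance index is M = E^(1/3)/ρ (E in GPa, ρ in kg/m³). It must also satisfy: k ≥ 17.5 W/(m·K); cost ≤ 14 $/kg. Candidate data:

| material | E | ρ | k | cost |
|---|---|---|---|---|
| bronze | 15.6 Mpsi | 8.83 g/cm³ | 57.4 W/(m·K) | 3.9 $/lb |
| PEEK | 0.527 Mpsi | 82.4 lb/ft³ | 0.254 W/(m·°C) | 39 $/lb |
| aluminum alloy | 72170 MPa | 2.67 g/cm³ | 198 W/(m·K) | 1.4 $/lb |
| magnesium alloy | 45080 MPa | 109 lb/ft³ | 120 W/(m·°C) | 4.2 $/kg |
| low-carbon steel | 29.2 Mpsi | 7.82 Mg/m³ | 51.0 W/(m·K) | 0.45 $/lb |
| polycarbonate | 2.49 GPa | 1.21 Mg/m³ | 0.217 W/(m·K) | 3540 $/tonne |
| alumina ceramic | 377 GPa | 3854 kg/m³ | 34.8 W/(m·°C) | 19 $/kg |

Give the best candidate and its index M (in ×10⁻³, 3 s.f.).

magnesium alloy, M = 2.04×10⁻³

Screen on constraints: k ≥ 17.5 W/(m·K); cost ≤ 14 $/kg. Survivors: bronze, aluminum alloy, magnesium alloy, low-carbon steel.
After converting to SI:
  bronze: E = 107.6 GPa, ρ = 8830 kg/m³
  aluminum alloy: E = 72.17 GPa, ρ = 2670 kg/m³
  magnesium alloy: E = 45.08 GPa, ρ = 1746 kg/m³
  low-carbon steel: E = 201.3 GPa, ρ = 7820 kg/m³
  magnesium alloy: M = 2.04×10⁻³
  aluminum alloy: M = 1.56×10⁻³
  low-carbon steel: M = 0.749×10⁻³
  bronze: M = 0.539×10⁻³
Highest index: magnesium alloy.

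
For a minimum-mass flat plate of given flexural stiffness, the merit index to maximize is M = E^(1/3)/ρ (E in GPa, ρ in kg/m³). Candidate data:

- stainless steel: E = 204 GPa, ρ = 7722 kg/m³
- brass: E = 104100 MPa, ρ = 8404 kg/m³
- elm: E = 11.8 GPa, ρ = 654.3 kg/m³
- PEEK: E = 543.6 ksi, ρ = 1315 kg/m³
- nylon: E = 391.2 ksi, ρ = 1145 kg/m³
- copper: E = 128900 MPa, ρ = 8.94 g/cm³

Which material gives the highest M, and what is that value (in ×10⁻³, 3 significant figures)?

elm, M = 3.48×10⁻³

After converting to SI:
  stainless steel: E = 204.0 GPa, ρ = 7722 kg/m³
  brass: E = 104.1 GPa, ρ = 8404 kg/m³
  elm: E = 11.80 GPa, ρ = 654.3 kg/m³
  PEEK: E = 3.748 GPa, ρ = 1315 kg/m³
  nylon: E = 2.697 GPa, ρ = 1145 kg/m³
  copper: E = 128.9 GPa, ρ = 8940 kg/m³
  elm: M = 3.48×10⁻³
  nylon: M = 1.22×10⁻³
  PEEK: M = 1.18×10⁻³
  stainless steel: M = 0.762×10⁻³
  copper: M = 0.565×10⁻³
  brass: M = 0.560×10⁻³
The maximum is for elm.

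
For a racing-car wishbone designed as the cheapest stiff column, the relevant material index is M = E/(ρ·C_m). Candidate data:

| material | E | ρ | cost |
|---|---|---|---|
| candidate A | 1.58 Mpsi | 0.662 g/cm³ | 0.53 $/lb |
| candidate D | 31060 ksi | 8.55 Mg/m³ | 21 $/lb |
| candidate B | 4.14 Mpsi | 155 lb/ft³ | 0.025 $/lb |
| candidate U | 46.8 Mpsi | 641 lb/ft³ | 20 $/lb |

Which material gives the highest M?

candidate B

Convert each candidate to consistent units, then evaluate M:
  candidate A: E = 10.89 GPa, ρ = 662.0 kg/m³, cost = 1.168 $/kg
  candidate D: E = 214.2 GPa, ρ = 8550 kg/m³, cost = 46.30 $/kg
  candidate B: E = 28.54 GPa, ρ = 2483 kg/m³, cost = 0.05511 $/kg
  candidate U: E = 322.7 GPa, ρ = 10270 kg/m³, cost = 44.09 $/kg
  candidate B: M = 209 MN·m per $
  candidate A: M = 14.1 MN·m per $
  candidate U: M = 0.713 MN·m per $
  candidate D: M = 0.541 MN·m per $
Candidate B has the largest M.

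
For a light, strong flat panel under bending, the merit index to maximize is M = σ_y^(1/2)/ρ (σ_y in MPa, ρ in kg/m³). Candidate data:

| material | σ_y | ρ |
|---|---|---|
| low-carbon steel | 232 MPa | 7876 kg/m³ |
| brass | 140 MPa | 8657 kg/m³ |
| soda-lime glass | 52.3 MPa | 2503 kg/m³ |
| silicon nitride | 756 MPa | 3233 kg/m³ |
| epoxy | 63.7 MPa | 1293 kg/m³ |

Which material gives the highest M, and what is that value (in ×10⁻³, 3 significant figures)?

Per-candidate index values:
  silicon nitride: M = 8.50×10⁻³
  epoxy: M = 6.17×10⁻³
  soda-lime glass: M = 2.89×10⁻³
  low-carbon steel: M = 1.93×10⁻³
  brass: M = 1.37×10⁻³
Silicon nitride has the largest M.

silicon nitride, M = 8.50×10⁻³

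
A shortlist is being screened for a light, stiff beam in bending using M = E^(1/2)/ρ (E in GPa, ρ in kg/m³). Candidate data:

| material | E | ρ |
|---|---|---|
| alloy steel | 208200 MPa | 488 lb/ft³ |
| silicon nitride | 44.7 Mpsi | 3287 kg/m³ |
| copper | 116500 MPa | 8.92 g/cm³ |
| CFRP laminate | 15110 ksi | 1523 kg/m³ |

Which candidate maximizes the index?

CFRP laminate

Convert each candidate to consistent units, then evaluate M:
  alloy steel: E = 208.2 GPa, ρ = 7817 kg/m³
  silicon nitride: E = 308.2 GPa, ρ = 3287 kg/m³
  copper: E = 116.5 GPa, ρ = 8920 kg/m³
  CFRP laminate: E = 104.2 GPa, ρ = 1523 kg/m³
  CFRP laminate: M = 6.70×10⁻³
  silicon nitride: M = 5.34×10⁻³
  alloy steel: M = 1.85×10⁻³
  copper: M = 1.21×10⁻³
CFRP laminate has the largest M.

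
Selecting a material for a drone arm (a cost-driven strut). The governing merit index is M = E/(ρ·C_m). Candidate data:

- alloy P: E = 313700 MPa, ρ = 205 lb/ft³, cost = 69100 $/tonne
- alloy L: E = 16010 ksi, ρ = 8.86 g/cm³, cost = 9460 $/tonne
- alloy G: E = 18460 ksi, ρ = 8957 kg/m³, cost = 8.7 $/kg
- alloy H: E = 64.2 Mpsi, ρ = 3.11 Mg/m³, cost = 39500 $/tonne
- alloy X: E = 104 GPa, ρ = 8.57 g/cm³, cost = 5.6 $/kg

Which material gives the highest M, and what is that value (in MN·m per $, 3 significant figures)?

alloy H, M = 3.60 MN·m per $

Normalizing units and computing the index:
  alloy P: E = 313.7 GPa, ρ = 3284 kg/m³, cost = 69.10 $/kg
  alloy L: E = 110.4 GPa, ρ = 8860 kg/m³, cost = 9.460 $/kg
  alloy G: E = 127.3 GPa, ρ = 8957 kg/m³, cost = 8.700 $/kg
  alloy H: E = 442.6 GPa, ρ = 3110 kg/m³, cost = 39.50 $/kg
  alloy X: E = 104.0 GPa, ρ = 8570 kg/m³, cost = 5.600 $/kg
  alloy H: M = 3.60 MN·m per $
  alloy X: M = 2.17 MN·m per $
  alloy G: M = 1.63 MN·m per $
  alloy P: M = 1.38 MN·m per $
  alloy L: M = 1.32 MN·m per $
Alloy H ranks first.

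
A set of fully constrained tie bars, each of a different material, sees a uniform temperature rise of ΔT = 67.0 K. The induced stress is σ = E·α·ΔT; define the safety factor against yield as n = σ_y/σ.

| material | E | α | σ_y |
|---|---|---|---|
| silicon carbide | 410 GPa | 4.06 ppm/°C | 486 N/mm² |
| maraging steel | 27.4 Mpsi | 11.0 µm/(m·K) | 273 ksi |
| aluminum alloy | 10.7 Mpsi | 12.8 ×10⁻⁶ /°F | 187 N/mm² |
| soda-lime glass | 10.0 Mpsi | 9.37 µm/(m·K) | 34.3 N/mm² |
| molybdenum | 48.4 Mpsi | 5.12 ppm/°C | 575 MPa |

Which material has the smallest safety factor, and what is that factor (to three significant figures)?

Per material, after unit conversion:
  silicon carbide: E = 410.0, α = 4.06, σ_y = 486.0 → σ = 112 MPa, n = 4.36
  maraging steel: E = 188.9, α = 11.0, σ_y = 1882 → σ = 139 MPa, n = 13.5
  aluminum alloy: E = 73.77, α = 23.0, σ_y = 187.0 → σ = 114 MPa, n = 1.64
  soda-lime glass: E = 68.95, α = 9.37, σ_y = 34.30 → σ = 43.3 MPa, n = 0.792
  molybdenum: E = 333.7, α = 5.12, σ_y = 575.0 → σ = 114 MPa, n = 5.02
Smallest n: soda-lime glass with n = 0.792.

soda-lime glass, n = 0.792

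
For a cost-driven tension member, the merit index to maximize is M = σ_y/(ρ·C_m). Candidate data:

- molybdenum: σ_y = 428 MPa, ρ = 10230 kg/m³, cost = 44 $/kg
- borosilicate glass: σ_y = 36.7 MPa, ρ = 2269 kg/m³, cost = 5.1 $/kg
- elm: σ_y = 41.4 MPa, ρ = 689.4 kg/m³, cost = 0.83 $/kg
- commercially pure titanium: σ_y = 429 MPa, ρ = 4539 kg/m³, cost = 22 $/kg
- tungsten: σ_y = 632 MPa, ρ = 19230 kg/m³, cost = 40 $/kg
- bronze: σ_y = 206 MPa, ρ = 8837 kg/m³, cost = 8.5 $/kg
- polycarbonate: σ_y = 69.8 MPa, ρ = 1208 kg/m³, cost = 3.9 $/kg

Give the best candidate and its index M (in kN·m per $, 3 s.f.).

elm, M = 72.4 kN·m per $

Evaluate M for each candidate:
  elm: M = 72.4 kN·m per $
  polycarbonate: M = 14.8 kN·m per $
  commercially pure titanium: M = 4.30 kN·m per $
  borosilicate glass: M = 3.17 kN·m per $
  bronze: M = 2.74 kN·m per $
  molybdenum: M = 0.951 kN·m per $
  tungsten: M = 0.822 kN·m per $
The maximum is for elm.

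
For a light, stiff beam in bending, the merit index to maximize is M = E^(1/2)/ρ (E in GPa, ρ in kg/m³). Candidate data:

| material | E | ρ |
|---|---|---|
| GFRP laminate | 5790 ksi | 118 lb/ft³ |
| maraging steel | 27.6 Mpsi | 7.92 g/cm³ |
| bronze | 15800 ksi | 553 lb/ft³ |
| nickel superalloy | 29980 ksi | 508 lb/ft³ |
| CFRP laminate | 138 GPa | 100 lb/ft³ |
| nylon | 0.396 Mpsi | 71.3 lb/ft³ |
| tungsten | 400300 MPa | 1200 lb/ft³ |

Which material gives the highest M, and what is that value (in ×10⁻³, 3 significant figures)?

After converting to SI:
  GFRP laminate: E = 39.92 GPa, ρ = 1890 kg/m³
  maraging steel: E = 190.3 GPa, ρ = 7920 kg/m³
  bronze: E = 108.9 GPa, ρ = 8858 kg/m³
  nickel superalloy: E = 206.7 GPa, ρ = 8137 kg/m³
  CFRP laminate: E = 138.0 GPa, ρ = 1602 kg/m³
  nylon: E = 2.730 GPa, ρ = 1142 kg/m³
  tungsten: E = 400.3 GPa, ρ = 19220 kg/m³
  CFRP laminate: M = 7.33×10⁻³
  GFRP laminate: M = 3.34×10⁻³
  nickel superalloy: M = 1.77×10⁻³
  maraging steel: M = 1.74×10⁻³
  nylon: M = 1.45×10⁻³
  bronze: M = 1.18×10⁻³
  tungsten: M = 1.04×10⁻³
CFRP laminate has the largest M.

CFRP laminate, M = 7.33×10⁻³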